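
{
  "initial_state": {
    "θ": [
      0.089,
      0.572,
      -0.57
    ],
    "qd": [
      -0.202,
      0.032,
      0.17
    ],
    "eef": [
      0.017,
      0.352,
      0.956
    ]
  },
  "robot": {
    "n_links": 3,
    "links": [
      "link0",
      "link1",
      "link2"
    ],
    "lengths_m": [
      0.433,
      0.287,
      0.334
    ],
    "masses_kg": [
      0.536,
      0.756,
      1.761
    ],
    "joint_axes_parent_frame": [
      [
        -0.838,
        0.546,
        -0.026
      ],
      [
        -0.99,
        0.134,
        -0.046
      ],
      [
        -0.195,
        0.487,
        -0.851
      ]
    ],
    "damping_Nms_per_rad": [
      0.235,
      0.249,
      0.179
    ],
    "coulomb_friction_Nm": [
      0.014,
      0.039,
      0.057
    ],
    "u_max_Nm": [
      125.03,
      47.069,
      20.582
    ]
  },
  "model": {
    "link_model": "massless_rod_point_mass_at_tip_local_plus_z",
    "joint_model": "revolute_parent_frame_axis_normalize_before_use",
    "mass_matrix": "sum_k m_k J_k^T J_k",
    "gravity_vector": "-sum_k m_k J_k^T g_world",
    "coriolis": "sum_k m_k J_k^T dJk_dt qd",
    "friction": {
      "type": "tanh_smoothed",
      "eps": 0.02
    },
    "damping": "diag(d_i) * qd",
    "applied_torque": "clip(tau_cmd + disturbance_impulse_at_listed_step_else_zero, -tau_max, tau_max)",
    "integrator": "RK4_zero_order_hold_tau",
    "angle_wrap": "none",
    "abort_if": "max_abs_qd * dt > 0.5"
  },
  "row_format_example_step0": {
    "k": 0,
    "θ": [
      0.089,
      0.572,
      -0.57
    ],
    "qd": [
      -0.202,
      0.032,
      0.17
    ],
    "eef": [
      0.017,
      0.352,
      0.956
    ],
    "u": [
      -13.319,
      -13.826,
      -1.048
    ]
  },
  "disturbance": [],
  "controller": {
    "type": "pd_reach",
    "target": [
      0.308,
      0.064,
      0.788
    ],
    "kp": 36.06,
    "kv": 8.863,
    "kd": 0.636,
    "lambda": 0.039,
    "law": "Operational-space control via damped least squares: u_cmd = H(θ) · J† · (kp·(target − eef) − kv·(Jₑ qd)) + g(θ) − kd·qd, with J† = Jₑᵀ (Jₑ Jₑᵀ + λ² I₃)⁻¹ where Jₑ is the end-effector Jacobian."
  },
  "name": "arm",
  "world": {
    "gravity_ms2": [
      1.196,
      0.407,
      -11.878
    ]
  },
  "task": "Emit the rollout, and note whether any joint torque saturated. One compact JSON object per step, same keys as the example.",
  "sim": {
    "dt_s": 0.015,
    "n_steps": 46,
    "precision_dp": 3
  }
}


{"k":1,"\u03b8":[0.086,0.57,-0.561],"qd":[-0.168,-0.303,0.998],"eef":[0.016,0.35,0.957],"u":[-13.865,-13.119,-1.542]}
{"k":2,"\u03b8":[0.084,0.564,-0.545],"qd":[-0.094,-0.52,1.092],"eef":[0.017,0.347,0.958],"u":[-14.053,-12.464,-1.473]}
{"k":3,"\u03b8":[0.083,0.555,-0.528],"qd":[-0.057,-0.675,1.219],"eef":[0.017,0.344,0.961],"u":[-14.113,-11.884,-1.422]}
{"k":4,"\u03b8":[0.082,0.544,-0.509],"qd":[-0.045,-0.78,1.342],"eef":[0.018,0.34,0.963],"u":[-14.085,-11.366,-1.361]}
{"k":5,"\u03b8":[0.082,0.532,-0.487],"qd":[-0.051,-0.845,1.466],"eef":[0.02,0.335,0.966],"u":[-14.004,-10.901,-1.297]}
{"k":6,"\u03b8":[0.081,0.519,-0.464],"qd":[-0.074,-0.877,1.593],"eef":[0.021,0.33,0.97],"u":[-13.892,-10.481,-1.232]}
{"k":7,"\u03b8":[0.079,0.506,-0.439],"qd":[-0.11,-0.882,1.725],"eef":[0.022,0.325,0.973],"u":[-13.759,-10.097,-1.167]}
{"k":8,"\u03b8":[0.077,0.493,-0.412],"qd":[-0.158,-0.862,1.863],"eef":[0.024,0.319,0.976],"u":[-13.605,-9.744,-1.103]}
{"k":9,"\u03b8":[0.074,0.48,-0.383],"qd":[-0.216,-0.822,2.006],"eef":[0.025,0.313,0.979],"u":[-13.421,-9.411,-1.04]}
{"k":10,"\u03b8":[0.071,0.468,-0.352],"qd":[-0.282,-0.764,2.152],"eef":[0.026,0.307,0.982],"u":[-13.188,-9.091,-0.977]}
{"k":11,"\u03b8":[0.066,0.457,-0.319],"qd":[-0.354,-0.689,2.3],"eef":[0.027,0.301,0.985],"u":[-12.884,-8.774,-0.912]}
{"k":12,"\u03b8":[0.06,0.447,-0.283],"qd":[-0.431,-0.6,2.444],"eef":[0.028,0.294,0.988],"u":[-12.479,-8.45,-0.844]}
{"k":13,"\u03b8":[0.053,0.439,-0.245],"qd":[-0.509,-0.502,2.58],"eef":[0.029,0.287,0.991],"u":[-11.953,-8.113,-0.772]}
{"k":14,"\u03b8":[0.045,0.432,-0.206],"qd":[-0.586,-0.397,2.703],"eef":[0.03,0.28,0.993],"u":[-11.292,-7.757,-0.694]}
{"k":15,"\u03b8":[0.035,0.427,-0.164],"qd":[-0.657,-0.291,2.807],"eef":[0.031,0.273,0.996],"u":[-10.499,-7.382,-0.611]}
{"k":16,"\u03b8":[0.025,0.424,-0.122],"qd":[-0.719,-0.186,2.891],"eef":[0.031,0.266,0.998],"u":[-9.595,-6.993,-0.524]}
{"k":17,"\u03b8":[0.014,0.422,-0.078],"qd":[-0.77,-0.089,2.951],"eef":[0.032,0.258,0.999],"u":[-8.614,-6.599,-0.436]}
{"k":18,"\u03b8":[0.002,0.421,-0.033],"qd":[-0.809,-0.0,2.989],"eef":[0.032,0.251,1.001],"u":[-7.6,-6.208,-0.351]}
{"k":19,"\u03b8":[-0.01,0.421,0.012],"qd":[-0.83,0.07,3.002],"eef":[0.033,0.243,1.002],"u":[-6.594,-5.82,-0.271]}
{"k":20,"\u03b8":[-0.023,0.423,0.057],"qd":[-0.839,0.131,3.002],"eef":[0.033,0.236,1.003],"u":[-5.637,-5.458,-0.204]}
{"k":21,"\u03b8":[-0.035,0.425,0.102],"qd":[-0.838,0.181,2.992],"eef":[0.034,0.228,1.003],"u":[-4.756,-5.132,-0.153]}
{"k":22,"\u03b8":[-0.048,0.428,0.146],"qd":[-0.826,0.223,2.972],"eef":[0.035,0.221,1.003],"u":[-3.968,-4.845,-0.117]}
{"k":23,"\u03b8":[-0.06,0.432,0.191],"qd":[-0.806,0.256,2.947],"eef":[0.036,0.214,1.004],"u":[-3.283,-4.599,-0.096]}
{"k":24,"\u03b8":[-0.072,0.436,0.235],"qd":[-0.779,0.282,2.916],"eef":[0.037,0.207,1.003],"u":[-2.705,-4.395,-0.09]}
{"k":25,"\u03b8":[-0.083,0.44,0.278],"qd":[-0.746,0.302,2.883],"eef":[0.039,0.201,1.003],"u":[-2.231,-4.232,-0.098]}
{"k":26,"\u03b8":[-0.094,0.445,0.321],"qd":[-0.708,0.317,2.848],"eef":[0.041,0.194,1.003],"u":[-1.856,-4.107,-0.118]}
{"k":27,"\u03b8":[-0.104,0.45,0.363],"qd":[-0.667,0.328,2.811],"eef":[0.043,0.188,1.002],"u":[-1.573,-4.019,-0.147]}
{"k":28,"\u03b8":[-0.114,0.455,0.405],"qd":[-0.624,0.336,2.774],"eef":[0.045,0.183,1.001],"u":[-1.374,-3.963,-0.185]}
{"k":29,"\u03b8":[-0.123,0.46,0.446],"qd":[-0.58,0.342,2.735],"eef":[0.048,0.177,1.0],"u":[-1.249,-3.936,-0.228]}
{"k":30,"\u03b8":[-0.132,0.465,0.487],"qd":[-0.534,0.346,2.697],"eef":[0.051,0.172,0.999],"u":[-1.191,-3.936,-0.275]}
{"k":31,"\u03b8":[-0.139,0.47,0.527],"qd":[-0.488,0.348,2.657],"eef":[0.054,0.168,0.998],"u":[-1.191,-3.958,-0.325]}
{"k":32,"\u03b8":[-0.146,0.475,0.567],"qd":[-0.442,0.348,2.618],"eef":[0.057,0.163,0.996],"u":[-1.241,-3.999,-0.375]}
{"k":33,"\u03b8":[-0.152,0.481,0.606],"qd":[-0.397,0.347,2.577],"eef":[0.061,0.159,0.995],"u":[-1.335,-4.057,-0.424]}
{"k":34,"\u03b8":[-0.158,0.486,0.644],"qd":[-0.352,0.345,2.536],"eef":[0.064,0.155,0.993],"u":[-1.465,-4.129,-0.472]}
{"k":35,"\u03b8":[-0.163,0.491,0.682],"qd":[-0.309,0.343,2.495],"eef":[0.068,0.152,0.991],"u":[-1.625,-4.211,-0.517]}
{"k":36,"\u03b8":[-0.167,0.496,0.719],"qd":[-0.266,0.339,2.453],"eef":[0.072,0.149,0.989],"u":[-1.811,-4.302,-0.558]}
{"k":37,"\u03b8":[-0.171,0.501,0.755],"qd":[-0.225,0.334,2.41],"eef":[0.077,0.146,0.987],"u":[-2.018,-4.4,-0.595]}
{"k":38,"\u03b8":[-0.174,0.506,0.791],"qd":[-0.186,0.329,2.367],"eef":[0.081,0.143,0.985],"u":[-2.241,-4.502,-0.627]}
{"k":39,"\u03b8":[-0.177,0.511,0.826],"qd":[-0.148,0.323,2.323],"eef":[0.086,0.141,0.983],"u":[-2.476,-4.607,-0.655]}
{"k":40,"\u03b8":[-0.179,0.516,0.861],"qd":[-0.112,0.316,2.279],"eef":[0.09,0.139,0.981],"u":[-2.721,-4.714,-0.677]}
{"k":41,"\u03b8":[-0.18,0.52,0.895],"qd":[-0.078,0.309,2.235],"eef":[0.095,0.137,0.979],"u":[-2.971,-4.821,-0.695]}
{"k":42,"\u03b8":[-0.181,0.525,0.928],"qd":[-0.045,0.301,2.19],"eef":[0.099,0.136,0.977],"u":[-3.226,-4.928,-0.707]}
{"k":43,"\u03b8":[-0.181,0.529,0.96],"qd":[-0.014,0.292,2.145],"eef":[0.104,0.135,0.975],"u":[-3.482,-5.032,-0.714]}
{"k":44,"\u03b8":[-0.181,0.534,0.992],"qd":[0.014,0.284,2.101],"eef":[0.109,0.134,0.973],"u":[-3.735,-5.135,-0.716]}
{"k":45,"\u03b8":[-0.181,0.538,1.023],"qd":[0.04,0.276,2.057],"eef":[0.114,0.133,0.971],"u":[-3.985,-5.234,-0.714]}
{"k":46,"\u03b8":[-0.18,0.542,1.054],"qd":[0.065,0.267,2.013],"eef":[0.118,0.132,0.969]}
{"summary": "any joint saturated: no"}


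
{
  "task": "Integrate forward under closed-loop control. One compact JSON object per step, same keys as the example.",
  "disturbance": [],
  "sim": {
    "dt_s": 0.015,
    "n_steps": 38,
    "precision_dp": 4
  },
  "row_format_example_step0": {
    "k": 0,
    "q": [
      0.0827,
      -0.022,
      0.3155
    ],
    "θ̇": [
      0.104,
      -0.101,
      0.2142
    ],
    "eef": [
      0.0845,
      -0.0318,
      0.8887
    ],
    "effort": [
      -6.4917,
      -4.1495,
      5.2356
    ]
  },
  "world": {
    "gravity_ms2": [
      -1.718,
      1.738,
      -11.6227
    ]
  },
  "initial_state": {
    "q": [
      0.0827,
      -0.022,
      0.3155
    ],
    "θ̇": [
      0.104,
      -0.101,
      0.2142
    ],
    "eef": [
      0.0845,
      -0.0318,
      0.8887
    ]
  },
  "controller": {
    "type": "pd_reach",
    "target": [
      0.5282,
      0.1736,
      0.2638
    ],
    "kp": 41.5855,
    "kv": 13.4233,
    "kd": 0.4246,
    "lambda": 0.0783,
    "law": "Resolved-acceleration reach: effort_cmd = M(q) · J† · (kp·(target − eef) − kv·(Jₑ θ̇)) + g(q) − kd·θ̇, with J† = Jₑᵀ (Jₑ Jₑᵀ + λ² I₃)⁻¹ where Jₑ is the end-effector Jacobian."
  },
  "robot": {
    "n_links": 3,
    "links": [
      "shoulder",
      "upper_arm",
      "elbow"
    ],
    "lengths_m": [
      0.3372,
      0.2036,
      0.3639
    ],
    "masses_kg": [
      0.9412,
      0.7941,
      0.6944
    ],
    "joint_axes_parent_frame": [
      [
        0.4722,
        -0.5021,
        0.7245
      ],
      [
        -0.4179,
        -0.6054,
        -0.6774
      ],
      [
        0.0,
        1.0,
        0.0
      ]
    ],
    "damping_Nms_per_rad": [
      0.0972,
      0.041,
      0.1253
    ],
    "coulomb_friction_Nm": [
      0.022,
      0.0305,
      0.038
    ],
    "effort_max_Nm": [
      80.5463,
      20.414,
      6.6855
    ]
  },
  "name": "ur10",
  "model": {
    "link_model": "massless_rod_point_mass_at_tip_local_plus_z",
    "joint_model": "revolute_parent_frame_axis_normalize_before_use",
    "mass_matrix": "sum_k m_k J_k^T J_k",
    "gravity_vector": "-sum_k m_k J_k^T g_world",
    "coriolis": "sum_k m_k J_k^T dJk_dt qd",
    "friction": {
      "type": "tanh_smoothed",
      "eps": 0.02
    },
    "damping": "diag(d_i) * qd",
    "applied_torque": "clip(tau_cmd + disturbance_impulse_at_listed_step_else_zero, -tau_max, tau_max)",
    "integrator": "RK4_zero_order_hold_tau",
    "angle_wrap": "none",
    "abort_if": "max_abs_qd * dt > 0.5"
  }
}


{"k":1,"q":[0.0849,-0.019,0.3305],"\u03b8\u0307":[0.1772,0.4858,1.7497],"eef":[0.0877,-0.0318,0.8874],"effort":[-4.492,-3.4071,3.4829]}
{"k":2,"q":[0.0876,-0.0108,0.3621],"\u03b8\u0307":[0.181,0.5982,2.4601],"eef":[0.0947,-0.0308,0.8846],"effort":[-3.3352,-2.7047,2.412]}
{"k":3,"q":[0.0901,-0.0022,0.4016],"\u03b8\u0307":[0.1554,0.5408,2.8072],"eef":[0.1042,-0.0296,0.8805],"effort":[-2.6418,-2.1104,1.6827]}
{"k":4,"q":[0.0921,0.005,0.445],"\u03b8\u0307":[0.1147,0.423,2.9747],"eef":[0.1156,-0.0284,0.8754],"effort":[-2.2174,-1.6233,1.1432]}
{"k":5,"q":[0.0934,0.0104,0.4901],"\u03b8\u0307":[0.0635,0.2873,3.0436],"eef":[0.1282,-0.0271,0.8693],"effort":[-1.9472,-1.2255,0.7175]}
{"k":6,"q":[0.0939,0.0136,0.5358],"\u03b8\u0307":[0.0034,0.1514,3.0535],"eef":[0.1418,-0.0259,0.8623],"effort":[-1.7596,-0.8965,0.3634]}
{"k":7,"q":[0.0935,0.015,0.5813],"\u03b8\u0307":[-0.0631,0.0236,3.0284],"eef":[0.1561,-0.0245,0.8544],"effort":[-1.6137,-0.6192,0.0554]}
{"k":8,"q":[0.092,0.0146,0.6265],"\u03b8\u0307":[-0.1384,-0.0658,3.0005],"eef":[0.1708,-0.023,0.8457],"effort":[-1.4713,-0.3966,-0.2296]}
{"k":9,"q":[0.0893,0.0129,0.671],"\u03b8\u0307":[-0.2224,-0.1502,2.9442],"eef":[0.1858,-0.0212,0.8363],"effort":[-1.325,-0.1992,-0.4857]}
{"k":10,"q":[0.0852,0.0101,0.7145],"\u03b8\u0307":[-0.3125,-0.2322,2.8651],"eef":[0.2009,-0.0192,0.8261],"effort":[-1.1553,-0.0175,-0.7199]}
{"k":11,"q":[0.0798,0.006,0.7568],"\u03b8\u0307":[-0.4062,-0.3075,2.7732],"eef":[0.2161,-0.017,0.8153],"effort":[-0.9466,0.1504,-0.9391]}
{"k":12,"q":[0.0731,0.0008,0.7976],"\u03b8\u0307":[-0.4997,-0.3779,2.6725],"eef":[0.2312,-0.0146,0.8039],"effort":[-0.6851,0.3063,-1.1454]}
{"k":13,"q":[0.0649,-0.0054,0.8368],"\u03b8\u0307":[-0.5879,-0.4493,2.5648],"eef":[0.2463,-0.012,0.7919],"effort":[-0.3528,0.4512,-1.3393]}
{"k":14,"q":[0.0555,-0.0128,0.8744],"\u03b8\u0307":[-0.6635,-0.5307,2.4507],"eef":[0.2611,-0.0093,0.7795],"effort":[0.0736,0.5864,-1.5205]}
{"k":15,"q":[0.0452,-0.0215,0.9102],"\u03b8\u0307":[-0.7166,-0.6345,2.3308],"eef":[0.2757,-0.0066,0.7667],"effort":[0.6192,0.714,-1.6887]}
{"k":16,"q":[0.0343,-0.0321,0.9442],"\u03b8\u0307":[-0.7345,-0.7752,2.2065],"eef":[0.2899,-0.0039,0.7535],"effort":[1.2955,0.8385,-1.8442]}
{"k":17,"q":[0.0235,-0.0451,0.9764],"\u03b8\u0307":[-0.7034,-0.9662,2.0807],"eef":[0.3038,-0.0012,0.7399],"effort":[2.0694,0.9692,-1.989]}
{"k":18,"q":[0.0136,-0.0615,1.0066],"\u03b8\u0307":[-0.613,-1.2121,1.9598],"eef":[0.3171,0.0015,0.7259],"effort":[2.8254,1.1195,-2.1273]}
{"k":19,"q":[0.0055,-0.0818,1.0352],"\u03b8\u0307":[-0.4651,-1.4973,1.8541],"eef":[0.3297,0.0043,0.7116],"effort":[3.3631,1.3006,-2.2659]}
{"k":20,"q":[-0.0001,-0.1064,1.0624],"\u03b8\u0307":[-0.2825,-1.7783,1.7752],"eef":[0.3415,0.0073,0.6968],"effort":[3.49,1.5084,-2.4115]}
{"k":21,"q":[-0.003,-0.1347,1.0887],"\u03b8\u0307":[-0.108,-1.9954,1.7292],"eef":[0.3523,0.0108,0.6818],"effort":[3.1769,1.7172,-2.566]}
{"k":22,"q":[-0.0037,-0.1654,1.1144],"\u03b8\u0307":[0.0141,-2.1052,1.7085],"eef":[0.362,0.0148,0.6665],"effort":[2.6017,1.8945,-2.7233]}
{"k":23,"q":[-0.0032,-0.197,1.14],"\u03b8\u0307":[0.0587,-2.1047,1.6933],"eef":[0.3705,0.0193,0.6511],"effort":[2.0123,2.0247,-2.8711]}
{"k":24,"q":[-0.0025,-0.228,1.1651],"\u03b8\u0307":[0.035,-2.0321,1.6638],"eef":[0.3781,0.0243,0.6357],"effort":[1.5569,2.1164,-2.9981]}
{"k":25,"q":[-0.0025,-0.2577,1.1897],"\u03b8\u0307":[-0.0346,-1.9286,1.6108],"eef":[0.3849,0.0297,0.6206],"effort":[1.2721,2.1855,-3.0995]}
{"k":26,"q":[-0.0037,-0.2857,1.2133],"\u03b8\u0307":[-0.129,-1.8199,1.5359],"eef":[0.391,0.0351,0.6058],"effort":[1.1368,2.2435,-3.1766]}
{"k":27,"q":[-0.0065,-0.3122,1.2357],"\u03b8\u0307":[-0.2336,-1.7175,1.4454],"eef":[0.3966,0.0406,0.5914],"effort":[1.1164,2.2958,-3.2332]}
{"k":28,"q":[-0.0107,-0.3373,1.2566],"\u03b8\u0307":[-0.337,-1.627,1.3461],"eef":[0.4018,0.0459,0.5774],"effort":[1.1732,2.3451,-3.2735]}
{"k":29,"q":[-0.0165,-0.3611,1.276],"\u03b8\u0307":[-0.4328,-1.549,1.2437],"eef":[0.4068,0.0511,0.5638],"effort":[1.2783,2.3918,-3.3014]}
{"k":30,"q":[-0.0237,-0.3838,1.2939],"\u03b8\u0307":[-0.5177,-1.4821,1.1425],"eef":[0.4115,0.056,0.5507],"effort":[1.4109,2.4358,-3.3198]}
{"k":31,"q":[-0.032,-0.4056,1.3104],"\u03b8\u0307":[-0.5902,-1.4245,1.0451],"eef":[0.416,0.0607,0.538],"effort":[1.5567,2.4766,-3.3308]}
{"k":32,"q":[-0.0413,-0.4266,1.3253],"\u03b8\u0307":[-0.6503,-1.3742,0.9528],"eef":[0.4204,0.0651,0.5257],"effort":[1.7063,2.5139,-3.3358]}
{"k":33,"q":[-0.0514,-0.4468,1.339],"\u03b8\u0307":[-0.6985,-1.3298,0.8664],"eef":[0.4246,0.0693,0.5139],"effort":[1.8538,2.5476,-3.336]}
{"k":34,"q":[-0.0622,-0.4665,1.3514],"\u03b8\u0307":[-0.7358,-1.2899,0.7861],"eef":[0.4287,0.0731,0.5024],"effort":[1.9954,2.5778,-3.3321]}
{"k":35,"q":[-0.0734,-0.4855,1.3626],"\u03b8\u0307":[-0.7632,-1.2534,0.7118],"eef":[0.4326,0.0767,0.4913],"effort":[2.1288,2.6045,-3.3248]}
{"k":36,"q":[-0.085,-0.5041,1.3728],"\u03b8\u0307":[-0.7818,-1.2196,0.6433],"eef":[0.4364,0.0801,0.4807],"effort":[2.2529,2.6279,-3.3145]}
{"k":37,"q":[-0.0968,-0.5221,1.382],"\u03b8\u0307":[-0.7928,-1.1879,0.5802],"eef":[0.4401,0.0832,0.4704],"effort":[2.3672,2.6483,-3.3017]}
{"k":38,"q":[-0.1087,-0.5397,1.3902],"\u03b8\u0307":[-0.7971,-1.1577,0.5221],"eef":[0.4436,0.0861,0.4605]}


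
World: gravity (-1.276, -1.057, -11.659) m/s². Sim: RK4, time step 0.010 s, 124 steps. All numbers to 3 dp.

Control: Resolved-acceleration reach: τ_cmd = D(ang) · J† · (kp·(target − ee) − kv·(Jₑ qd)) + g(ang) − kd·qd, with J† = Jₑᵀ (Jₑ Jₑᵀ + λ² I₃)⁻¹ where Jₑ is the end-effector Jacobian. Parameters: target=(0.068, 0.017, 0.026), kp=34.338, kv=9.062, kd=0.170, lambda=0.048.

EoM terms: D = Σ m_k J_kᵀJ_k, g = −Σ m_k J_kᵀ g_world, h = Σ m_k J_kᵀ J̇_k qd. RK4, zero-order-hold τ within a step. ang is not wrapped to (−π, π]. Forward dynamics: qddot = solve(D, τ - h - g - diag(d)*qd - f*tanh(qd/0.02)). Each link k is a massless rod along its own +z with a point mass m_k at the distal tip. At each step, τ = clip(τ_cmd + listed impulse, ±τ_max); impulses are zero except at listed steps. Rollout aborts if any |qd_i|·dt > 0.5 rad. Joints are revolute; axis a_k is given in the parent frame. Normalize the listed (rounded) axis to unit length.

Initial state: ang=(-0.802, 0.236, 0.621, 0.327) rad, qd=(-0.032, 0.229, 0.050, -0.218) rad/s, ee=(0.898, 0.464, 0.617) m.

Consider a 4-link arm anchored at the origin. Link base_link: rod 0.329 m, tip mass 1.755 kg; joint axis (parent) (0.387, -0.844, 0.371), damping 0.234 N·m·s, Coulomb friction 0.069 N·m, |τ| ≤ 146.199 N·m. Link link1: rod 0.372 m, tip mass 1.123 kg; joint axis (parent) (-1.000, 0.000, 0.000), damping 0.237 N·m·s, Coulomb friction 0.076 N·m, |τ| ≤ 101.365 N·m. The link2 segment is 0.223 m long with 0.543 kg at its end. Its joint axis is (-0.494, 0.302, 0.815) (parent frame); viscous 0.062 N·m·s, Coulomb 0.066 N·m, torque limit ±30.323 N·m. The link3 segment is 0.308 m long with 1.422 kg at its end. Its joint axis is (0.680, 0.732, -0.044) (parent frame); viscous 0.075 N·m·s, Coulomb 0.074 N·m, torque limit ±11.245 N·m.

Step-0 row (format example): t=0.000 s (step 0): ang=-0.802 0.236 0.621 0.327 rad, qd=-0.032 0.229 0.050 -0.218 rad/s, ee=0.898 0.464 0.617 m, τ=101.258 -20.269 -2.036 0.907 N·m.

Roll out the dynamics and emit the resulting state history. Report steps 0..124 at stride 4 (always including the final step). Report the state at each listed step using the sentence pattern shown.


t=0.040 s (step 4): ang=-0.755 0.246 0.716 0.491 rad, qd=2.086 0.340 3.736 7.358 rad/s, ee=0.877 0.462 0.601 m, τ=63.501 -15.605 -2.689 0.084 N·m.
t=0.080 s (step 8): ang=-0.659 0.264 0.870 0.834 rad, qd=2.522 0.523 3.799 9.154 rad/s, ee=0.818 0.441 0.570 m, τ=28.515 -10.804 -3.044 0.208 N·m.
t=0.120 s (step 12): ang=-0.564 0.286 1.020 1.194 rad, qd=2.179 0.544 3.782 8.699 rad/s, ee=0.733 0.409 0.533 m, τ=10.122 -8.270 -3.942 -0.606 N·m.
t=0.160 s (step 16): ang=-0.488 0.307 1.179 1.525 rad, qd=1.566 0.492 4.247 7.852 rad/s, ee=0.636 0.371 0.493 m, τ=0.583 -6.987 -4.815 -1.610 N·m.
t=0.200 s (step 20): ang=-0.440 0.325 1.368 1.822 rad, qd=0.814 0.433 5.299 6.968 rad/s, ee=0.540 0.333 0.454 m, τ=-4.998 -6.133 -5.326 -1.968 N·m.
t=0.240 s (step 24): ang=-0.424 0.342 1.613 2.081 rad, qd=-0.040 0.461 7.136 5.971 rad/s, ee=0.450 0.298 0.419 m, τ=-8.920 -4.994 -5.324 -1.227 N·m.
t=0.280 s (step 28): ang=-0.444 0.367 1.948 2.295 rad, qd=-0.915 0.856 9.633 4.614 rad/s, ee=0.375 0.269 0.391 m, τ=-11.980 -2.456 -4.687 0.581 N·m.
t=0.320 s (step 32): ang=-0.495 0.421 2.373 2.444 rad, qd=-1.592 1.983 11.259 2.717 rad/s, ee=0.320 0.250 0.367 m, τ=-11.669 -0.934 -3.336 2.502 N·m.
t=0.360 s (step 36): ang=-0.567 0.518 2.802 2.500 rad, qd=-2.009 2.481 9.358 -0.101 rad/s, ee=0.286 0.243 0.341 m, τ=-5.333 -11.793 -0.690 3.178 N·m.
t=0.400 s (step 40): ang=-0.660 0.594 3.093 2.437 rad, qd=-2.715 1.304 5.407 -2.828 rad/s, ee=0.263 0.244 0.308 m, τ=-9.502 -7.354 1.211 2.559 N·m.
t=0.440 s (step 44): ang=-0.786 0.647 3.272 2.301 rad, qd=-3.454 1.877 3.775 -3.593 rad/s, ee=0.245 0.251 0.277 m, τ=9.446 10.399 1.584 1.330 N·m.
t=0.480 s (step 48): ang=-0.912 0.777 3.394 2.184 rad, qd=-2.585 4.540 2.246 -1.952 rad/s, ee=0.232 0.261 0.249 m, τ=49.919 3.113 3.596 -0.164 N·m.
t=0.520 s (step 52): ang=-0.986 0.989 3.453 2.148 rad, qd=-1.130 5.874 0.855 0.060 rad/s, ee=0.220 0.264 0.219 m, τ=47.663 -4.526 4.515 -1.388 N·m.
t=0.560 s (step 56): ang=-1.008 1.234 3.470 2.178 rad, qd=-0.046 6.254 0.044 1.324 rad/s, ee=0.204 0.255 0.188 m, τ=36.705 -6.304 4.525 -2.193 N·m.
t=0.600 s (step 60): ang=-0.993 1.486 3.463 2.246 rad, qd=0.741 6.317 -0.334 2.012 rad/s, ee=0.184 0.237 0.159 m, τ=26.264 -6.375 4.174 -2.677 N·m.
t=0.640 s (step 64): ang=-0.953 1.736 3.447 2.332 rad, qd=1.227 6.169 -0.435 2.226 rad/s, ee=0.164 0.214 0.133 m, τ=16.241 -6.860 3.773 -2.940 N·m.
t=0.680 s (step 68): ang=-0.903 1.975 3.431 2.417 rad, qd=1.187 5.706 -0.340 1.937 rad/s, ee=0.144 0.189 0.112 m, τ=9.837 -8.179 3.449 -3.145 N·m.
t=0.720 s (step 72): ang=-0.863 2.189 3.419 2.485 rad, qd=0.826 5.002 -0.253 1.497 rad/s, ee=0.126 0.162 0.094 m, τ=8.212 -8.169 3.047 -3.446 N·m.
t=0.760 s (step 76): ang=-0.836 2.374 3.409 2.539 rad, qd=0.542 4.259 -0.238 1.223 rad/s, ee=0.112 0.134 0.081 m, τ=7.537 -7.181 2.627 -3.812 N·m.
t=0.800 s (step 80): ang=-0.817 2.530 3.400 2.584 rad, qd=0.424 3.547 -0.240 1.082 rad/s, ee=0.101 0.108 0.070 m, τ=6.783 -5.958 2.246 -4.155 N·m.
t=0.840 s (step 84): ang=-0.801 2.659 3.390 2.626 rad, qd=0.413 2.887 -0.226 0.981 rad/s, ee=0.094 0.085 0.062 m, τ=5.994 -4.729 1.911 -4.428 N·m.
t=0.880 s (step 88): ang=-0.784 2.762 3.381 2.663 rad, qd=0.442 2.292 -0.198 0.872 rad/s, ee=0.088 0.065 0.056 m, τ=5.275 -3.556 1.621 -4.620 N·m.
t=0.920 s (step 92): ang=-0.765 2.843 3.374 2.695 rad, qd=0.473 1.774 -0.158 0.752 rad/s, ee=0.084 0.049 0.052 m, τ=4.664 -2.470 1.376 -4.743 N·m.
t=0.960 s (step 96): ang=-0.746 2.905 3.369 2.723 rad, qd=0.496 1.338 -0.107 0.631 rad/s, ee=0.081 0.036 0.048 m, τ=4.158 -1.505 1.174 -4.817 N·m.
t=1.000 s (step 100): ang=-0.726 2.951 3.366 2.746 rad, qd=0.505 0.984 -0.052 0.521 rad/s, ee=0.078 0.027 0.045 m, τ=3.742 -0.688 1.008 -4.858 N·m.
t=1.040 s (step 104): ang=-0.706 2.985 3.364 2.765 rad, qd=0.503 0.699 -0.021 0.423 rad/s, ee=0.077 0.020 0.043 m, τ=3.411 -0.029 0.881 -4.879 N·m.
t=1.080 s (step 108): ang=-0.686 3.008 3.363 2.780 rad, qd=0.495 0.476 -0.014 0.340 rad/s, ee=0.075 0.015 0.042 m, τ=3.151 0.483 0.787 -4.885 N·m.
t=1.120 s (step 112): ang=-0.666 3.024 3.363 2.792 rad, qd=0.483 0.306 -0.010 0.274 rad/s, ee=0.074 0.011 0.040 m, τ=2.941 0.865 0.717 -4.883 N·m.
t=1.160 s (step 116): ang=-0.647 3.033 3.362 2.802 rad, qd=0.468 0.180 -0.008 0.224 rad/s, ee=0.073 0.010 0.039 m, τ=2.770 1.133 0.664 -4.876 N·m.
t=1.200 s (step 120): ang=-0.629 3.039 3.362 2.810 rad, qd=0.450 0.090 -0.006 0.187 rad/s, ee=0.073 0.009 0.038 m, τ=2.630 1.307 0.624 -4.865 N·m.
t=1.240 s (step 124): ang=-0.611 3.041 3.361 2.817 rad, qd=0.431 0.026 -0.021 0.156 rad/s, ee=0.072 0.008 0.037 m.


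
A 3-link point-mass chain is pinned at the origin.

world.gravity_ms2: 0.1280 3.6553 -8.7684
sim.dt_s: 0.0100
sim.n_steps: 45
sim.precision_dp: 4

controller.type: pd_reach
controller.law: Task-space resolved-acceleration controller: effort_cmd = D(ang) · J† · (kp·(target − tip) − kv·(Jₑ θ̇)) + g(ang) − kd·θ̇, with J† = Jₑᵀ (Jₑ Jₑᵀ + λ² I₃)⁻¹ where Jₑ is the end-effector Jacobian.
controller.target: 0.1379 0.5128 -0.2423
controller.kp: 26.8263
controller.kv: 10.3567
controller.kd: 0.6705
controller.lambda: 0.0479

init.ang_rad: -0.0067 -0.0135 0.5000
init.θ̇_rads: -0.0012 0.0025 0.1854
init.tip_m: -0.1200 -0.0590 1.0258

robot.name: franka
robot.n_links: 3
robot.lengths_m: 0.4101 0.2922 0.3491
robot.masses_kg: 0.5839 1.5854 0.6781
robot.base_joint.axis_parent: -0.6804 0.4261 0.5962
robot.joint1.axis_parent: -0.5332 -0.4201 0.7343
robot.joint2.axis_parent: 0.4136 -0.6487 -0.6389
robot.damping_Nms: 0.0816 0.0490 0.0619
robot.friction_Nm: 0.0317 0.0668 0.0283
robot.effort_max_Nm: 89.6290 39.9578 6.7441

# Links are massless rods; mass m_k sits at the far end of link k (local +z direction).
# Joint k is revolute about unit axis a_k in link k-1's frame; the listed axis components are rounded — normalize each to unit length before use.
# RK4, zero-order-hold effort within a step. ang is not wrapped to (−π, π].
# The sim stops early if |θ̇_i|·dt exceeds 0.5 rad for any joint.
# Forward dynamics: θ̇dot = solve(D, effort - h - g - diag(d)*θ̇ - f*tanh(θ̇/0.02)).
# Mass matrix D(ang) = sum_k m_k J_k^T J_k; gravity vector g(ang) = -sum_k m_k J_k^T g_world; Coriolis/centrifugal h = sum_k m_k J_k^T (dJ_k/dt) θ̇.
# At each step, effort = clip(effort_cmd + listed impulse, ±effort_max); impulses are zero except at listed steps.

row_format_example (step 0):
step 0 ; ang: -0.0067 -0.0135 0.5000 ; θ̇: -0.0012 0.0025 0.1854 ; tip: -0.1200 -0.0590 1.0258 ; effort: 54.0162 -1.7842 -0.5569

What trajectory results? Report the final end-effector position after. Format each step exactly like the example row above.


step 1 ; ang: -0.0015 -0.0205 0.5171 ; θ̇: 1.0397 -1.4031 3.2140 ; tip: -0.1202 -0.0583 1.0247 ; effort: 47.8269 -1.2490 -2.4747
step 2 ; ang: 0.0129 -0.0396 0.5582 ; θ̇: 1.8292 -2.4352 5.0002 ; tip: -0.1195 -0.0556 1.0221 ; effort: 39.4985 -1.2426 -3.2910
step 3 ; ang: 0.0341 -0.0679 0.6130 ; θ̇: 2.4058 -3.2470 5.9422 ; tip: -0.1170 -0.0506 1.0187 ; effort: 30.0716 -1.5186 -3.4444
step 4 ; ang: 0.0601 -0.1036 0.6743 ; θ̇: 2.8032 -3.9006 6.3059 ; tip: -0.1127 -0.0431 1.0147 ; effort: 20.4292 -1.9469 -3.2184
step 5 ; ang: 0.0894 -0.1453 0.7374 ; θ̇: 3.0550 -4.4313 6.2925 ; tip: -0.1064 -0.0335 1.0105 ; effort: 11.1805 -2.4520 -2.8066
step 6 ; ang: 0.1206 -0.1917 0.7991 ; θ̇: 3.1922 -4.8686 6.0580 ; tip: -0.0984 -0.0219 1.0061 ; effort: 2.6615 -2.9836 -2.3389
step 7 ; ang: 0.1528 -0.2423 0.8580 ; θ̇: 3.2411 -5.2398 5.7176 ; tip: -0.0890 -0.0090 1.0018 ; effort: -4.9870 -3.5059 -1.8965
step 8 ; ang: 0.1851 -0.2963 0.9133 ; θ̇: 3.2221 -5.5670 5.3500 ; tip: -0.0783 0.0049 0.9975 ; effort: -11.7389 -3.9952 -1.5237
step 9 ; ang: 0.2169 -0.3535 0.9651 ; θ̇: 3.1501 -5.8652 5.0039 ; tip: -0.0667 0.0192 0.9932 ; effort: -17.6275 -4.4380 -1.2392
step 10 ; ang: 0.2479 -0.4135 1.0136 ; θ̇: 3.0357 -6.1420 4.7070 ; tip: -0.0545 0.0336 0.9889 ; effort: -22.7127 -4.8293 -1.0461
step 11 ; ang: 0.2775 -0.4762 1.0594 ; θ̇: 2.8861 -6.4000 4.4735 ; tip: -0.0420 0.0477 0.9844 ; effort: -27.0636 -5.1694 -0.9389
step 12 ; ang: 0.3054 -0.5414 1.1032 ; θ̇: 2.7065 -6.6376 4.3098 ; tip: -0.0295 0.0612 0.9798 ; effort: -30.7487 -5.4617 -0.9079
step 13 ; ang: 0.3314 -0.6088 1.1458 ; θ̇: 2.4997 -6.8504 4.2183 ; tip: -0.0171 0.0740 0.9750 ; effort: -33.8302 -5.7107 -0.9423
step 14 ; ang: 0.3553 -0.6782 1.1878 ; θ̇: 2.2670 -7.0324 4.1998 ; tip: -0.0050 0.0859 0.9700 ; effort: -36.3606 -5.9211 -1.0313
step 15 ; ang: 0.3766 -0.7492 1.2300 ; θ̇: 2.0080 -7.1751 4.2549 ; tip: 0.0065 0.0968 0.9648 ; effort: -38.3799 -6.0963 -1.1654
step 16 ; ang: 0.3953 -0.8215 1.2731 ; θ̇: 1.7210 -7.2678 4.3850 ; tip: 0.0174 0.1065 0.9594 ; effort: -39.9122 -6.2375 -1.3362
step 17 ; ang: 0.4109 -0.8943 1.3179 ; θ̇: 1.4028 -7.2970 4.5917 ; tip: 0.0275 0.1150 0.9537 ; effort: -40.9607 -6.3422 -1.5369
step 18 ; ang: 0.4232 -0.9671 1.3651 ; θ̇: 1.0493 -7.2458 4.8772 ; tip: 0.0367 0.1224 0.9478 ; effort: -41.5014 -6.4019 -1.7617
step 19 ; ang: 0.4318 -1.0389 1.4156 ; θ̇: 0.6561 -7.0942 5.2426 ; tip: 0.0451 0.1285 0.9417 ; effort: -41.4740 -6.3983 -2.0052
step 20 ; ang: 0.4362 -1.1085 1.4701 ; θ̇: 0.2201 -6.8198 5.6850 ; tip: 0.0525 0.1333 0.9354 ; effort: -40.7754 -6.3007 -2.2612
step 21 ; ang: 0.4360 -1.1748 1.5294 ; θ̇: -0.2580 -6.4027 6.1931 ; tip: 0.0589 0.1369 0.9289 ; effort: -39.2694 -6.0652 -2.5198
step 22 ; ang: 0.4309 -1.2361 1.5939 ; θ̇: -0.7722 -5.8281 6.7435 ; tip: 0.0646 0.1392 0.9221 ; effort: -36.8078 -5.6440 -2.7667
step 23 ; ang: 0.4206 -1.2908 1.6640 ; θ̇: -1.3068 -5.0970 7.2960 ; tip: 0.0694 0.1402 0.9151 ; effort: -33.3139 -5.0042 -2.9803
step 24 ; ang: 0.4049 -1.3376 1.7394 ; θ̇: -1.8352 -4.2363 7.7943 ; tip: 0.0737 0.1398 0.9078 ; effort: -28.8785 -4.1502 -3.1338
step 25 ; ang: 0.3841 -1.3753 1.8191 ; θ̇: -2.3230 -3.3001 8.1764 ; tip: 0.0773 0.1379 0.9004 ; effort: -23.8007 -3.1356 -3.2017
step 26 ; ang: 0.3588 -1.4036 1.9020 ; θ̇: -2.7370 -2.3604 8.3926 ; tip: 0.0806 0.1346 0.8927 ; effort: -18.5229 -2.0473 -3.1690
step 27 ; ang: 0.3299 -1.4228 1.9860 ; θ̇: -3.0540 -1.4875 8.4209 ; tip: 0.0834 0.1298 0.8851 ; effort: -13.4863 -0.9726 -3.0385
step 28 ; ang: 0.2983 -1.4338 2.0695 ; θ̇: -3.2665 -0.7311 8.2727 ; tip: 0.0859 0.1236 0.8776 ; effort: -9.0083 0.0246 -2.8305
step 29 ; ang: 0.2650 -1.4379 2.1508 ; θ̇: -3.3820 -0.1119 7.9842 ; tip: 0.0880 0.1161 0.8704 ; effort: -5.2438 0.9084 -2.5752
step 30 ; ang: 0.2310 -1.4366 2.2287 ; θ̇: -3.4114 0.3553 7.5904 ; tip: 0.0898 0.1077 0.8636 ; effort: -2.2110 1.6907 -2.2962
step 31 ; ang: 0.1970 -1.4312 2.3024 ; θ̇: -3.3812 0.7105 7.1515 ; tip: 0.0911 0.0985 0.8572 ; effort: 0.1471 2.3445 -2.0301
step 32 ; ang: 0.1635 -1.4226 2.3717 ; θ̇: -3.3114 0.9833 6.7060 ; tip: 0.0920 0.0887 0.8513 ; effort: 1.9297 2.8724 -1.7946
step 33 ; ang: 0.1309 -1.4117 2.4367 ; θ̇: -3.2172 1.1970 6.2777 ; tip: 0.0925 0.0787 0.8458 ; effort: 3.2438 3.2879 -1.5967
step 34 ; ang: 0.0992 -1.3988 2.4975 ; θ̇: -3.1098 1.3706 5.8804 ; tip: 0.0926 0.0686 0.8407 ; effort: 4.1886 3.6063 -1.4373
step 35 ; ang: 0.0687 -1.3843 2.5545 ; θ̇: -2.9968 1.5183 5.5201 ; tip: 0.0922 0.0586 0.8360 ; effort: 4.8493 3.8430 -1.3133
step 36 ; ang: 0.0393 -1.3684 2.6081 ; θ̇: -2.8830 1.6494 5.1973 ; tip: 0.0915 0.0488 0.8317 ; effort: 5.2959 4.0133 -1.2194
step 37 ; ang: 0.0110 -1.3513 2.6586 ; θ̇: -2.7714 1.7699 4.9097 ; tip: 0.0904 0.0394 0.8277 ; effort: 5.5845 4.1308 -1.1493
step 38 ; ang: -0.0162 -1.3330 2.7064 ; θ̇: -2.6636 1.8833 4.6529 ; tip: 0.0890 0.0304 0.8241 ; effort: 5.7594 4.2075 -1.0971
step 39 ; ang: -0.0423 -1.3136 2.7518 ; θ̇: -2.5603 1.9915 4.4226 ; tip: 0.0872 0.0219 0.8206 ; effort: 5.8549 4.2535 -1.0574
step 40 ; ang: -0.0674 -1.2932 2.7950 ; θ̇: -2.4617 2.0956 4.2143 ; tip: 0.0851 0.0140 0.8175 ; effort: 5.8977 4.2769 -1.0258
step 41 ; ang: -0.0915 -1.2717 2.8362 ; θ̇: -2.3677 2.1962 4.0243 ; tip: 0.0827 0.0066 0.8146 ; effort: 5.9084 4.2839 -0.9988
step 42 ; ang: -0.1148 -1.2492 2.8755 ; θ̇: -2.2782 2.2937 3.8495 ; tip: 0.0800 -0.0002 0.8119 ; effort: 5.9025 4.2792 -0.9740
step 43 ; ang: -0.1371 -1.2258 2.9132 ; θ̇: -2.1927 2.3882 3.6872 ; tip: 0.0770 -0.0064 0.8094 ; effort: 5.8921 4.2661 -0.9492
step 44 ; ang: -0.1586 -1.2015 2.9493 ; θ̇: -2.1109 2.4798 3.5352 ; tip: 0.0738 -0.0120 0.8072 ; effort: 5.8862 4.2467 -0.9231
step 45 ; ang: -0.1793 -1.1762 2.9840 ; θ̇: -2.0322 2.5686 3.3919 ; tip: 0.0703 -0.0169 0.8052
final tip position (m): 0.0703 -0.0169 0.8052


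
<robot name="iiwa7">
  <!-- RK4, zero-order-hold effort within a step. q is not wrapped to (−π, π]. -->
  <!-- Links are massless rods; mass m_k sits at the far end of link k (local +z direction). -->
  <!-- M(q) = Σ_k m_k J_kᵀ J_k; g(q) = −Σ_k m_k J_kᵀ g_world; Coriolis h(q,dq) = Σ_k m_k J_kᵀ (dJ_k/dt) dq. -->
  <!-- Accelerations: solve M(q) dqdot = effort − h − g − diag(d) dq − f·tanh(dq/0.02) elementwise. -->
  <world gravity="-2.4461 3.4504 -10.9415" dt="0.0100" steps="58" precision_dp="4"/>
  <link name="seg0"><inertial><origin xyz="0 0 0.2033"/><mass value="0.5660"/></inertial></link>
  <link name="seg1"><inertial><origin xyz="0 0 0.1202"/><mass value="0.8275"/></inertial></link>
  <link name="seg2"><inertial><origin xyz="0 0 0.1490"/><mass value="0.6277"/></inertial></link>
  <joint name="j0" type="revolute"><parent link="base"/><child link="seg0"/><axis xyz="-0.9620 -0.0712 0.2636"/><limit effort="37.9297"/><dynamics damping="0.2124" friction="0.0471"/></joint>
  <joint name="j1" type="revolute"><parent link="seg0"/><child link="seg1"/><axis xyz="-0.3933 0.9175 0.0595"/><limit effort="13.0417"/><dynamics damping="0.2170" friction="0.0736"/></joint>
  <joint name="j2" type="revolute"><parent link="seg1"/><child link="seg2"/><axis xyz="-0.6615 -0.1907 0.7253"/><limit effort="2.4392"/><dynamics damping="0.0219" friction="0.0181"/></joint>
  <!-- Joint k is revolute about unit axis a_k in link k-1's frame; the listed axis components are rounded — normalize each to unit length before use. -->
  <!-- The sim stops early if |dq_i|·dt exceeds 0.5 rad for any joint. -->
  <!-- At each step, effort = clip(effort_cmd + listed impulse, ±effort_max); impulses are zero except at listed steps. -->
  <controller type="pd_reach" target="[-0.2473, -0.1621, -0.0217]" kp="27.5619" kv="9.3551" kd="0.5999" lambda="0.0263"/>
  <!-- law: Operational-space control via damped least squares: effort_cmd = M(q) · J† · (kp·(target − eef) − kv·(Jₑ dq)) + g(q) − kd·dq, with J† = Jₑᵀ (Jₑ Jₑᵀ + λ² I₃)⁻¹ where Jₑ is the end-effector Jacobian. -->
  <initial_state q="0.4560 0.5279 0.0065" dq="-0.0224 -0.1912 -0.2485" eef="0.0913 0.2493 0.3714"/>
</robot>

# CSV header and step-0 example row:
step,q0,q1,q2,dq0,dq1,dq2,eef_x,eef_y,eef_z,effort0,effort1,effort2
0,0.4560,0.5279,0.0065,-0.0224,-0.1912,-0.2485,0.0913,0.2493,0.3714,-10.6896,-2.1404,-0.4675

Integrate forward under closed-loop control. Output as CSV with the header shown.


step,q0,q1,q2,dq0,dq1,dq2,eef_x,eef_y,eef_z,effort0,effort1,effort2
1,0.4532,0.5267,0.0154,-0.5251,-0.0505,1.9747,0.0909,0.2489,0.3718,-10.5328,-2.2019,-1.8031
2,0.4485,0.5257,0.0233,-0.4277,-0.1441,-0.3459,0.0908,0.2476,0.3727,-9.8518,-2.0661,-0.2900
3,0.4417,0.5250,0.0322,-0.9153,-0.0031,2.0726,0.0909,0.2457,0.3739,-9.7900,-2.1315,-1.7579
4,0.4334,0.5243,0.0401,-0.7584,-0.1305,-0.4368,0.0912,0.2431,0.3756,-9.1642,-1.9783,-0.1347
5,0.4234,0.5238,0.0492,-1.2415,0.0214,2.1801,0.0915,0.2399,0.3775,-9.1714,-2.0547,-1.7344
6,0.4120,0.5232,0.0571,-1.0324,-0.1355,-0.5248,0.0921,0.2361,0.3798,-8.5815,-1.8869,0.0052
7,0.3992,0.5228,0.0663,-1.5191,0.0362,2.2956,0.0927,0.2318,0.3823,-8.6377,-1.9805,-1.7275
8,0.3854,0.5222,0.0744,-1.2631,-0.1475,-0.6130,0.0934,0.2270,0.3850,-8.0699,-1.8002,0.1351
9,0.3702,0.5217,0.0838,-1.7591,0.0486,2.4151,0.0941,0.2217,0.3879,-8.1597,-1.9126,-1.7320
10,0.3542,0.5211,0.0920,-1.4597,-0.1626,-0.7026,0.0950,0.2159,0.3909,-7.6044,-1.7186,0.2582
11,0.3370,0.5206,0.1015,-1.9689,0.0608,2.5362,0.0959,0.2097,0.3940,-7.7153,-1.8505,-1.7442
12,0.3190,0.5200,0.1098,-1.6286,-0.1795,-0.7946,0.0968,0.2031,0.3973,-7.1659,-1.6413,0.3770
13,0.3001,0.5195,0.1195,-2.1540,0.0740,2.6573,0.0978,0.1961,0.4005,-7.2882,-1.7932,-1.7615
14,0.2805,0.5188,0.1280,-1.7746,-0.1976,-0.8894,0.0987,0.1887,0.4038,-6.7404,-1.5667,0.4929
15,0.2600,0.5183,0.1378,-2.3181,0.0884,2.7769,0.0997,0.1809,0.4071,-6.8662,-1.7391,-1.7818
16,0.2389,0.5177,0.1464,-1.9011,-0.2166,-0.9870,0.1007,0.1727,0.4103,-6.3177,-1.4937,0.6070
17,0.2171,0.5171,0.1563,-2.4639,0.1038,2.8938,0.1017,0.1643,0.4135,-6.4408,-1.6872,-1.8038
18,0.1948,0.5164,0.1649,-2.0105,-0.2367,-1.0875,0.1027,0.1554,0.4166,-5.8908,-1.4211,0.7198
19,0.1717,0.5159,0.1749,-2.5933,0.1201,3.0072,0.1037,0.1463,0.4196,-6.0063,-1.6362,-1.8263
20,0.1483,0.5151,0.1836,-2.1045,-0.2581,-1.1903,0.1047,0.1369,0.4226,-5.4551,-1.3481,0.8316
21,0.1241,0.5146,0.1936,-2.7078,0.1370,3.1162,0.1056,0.1272,0.4253,-5.5596,-1.5855,-1.8484
22,0.0998,0.5138,0.2023,-2.1846,-0.2808,-1.2951,0.1065,0.1171,0.4279,-5.0082,-1.2740,0.9424
23,0.0747,0.5132,0.2124,-2.8083,0.1541,3.2206,0.1074,0.1069,0.4303,-5.0992,-1.5343,-1.8696
24,0.0495,0.5124,0.2210,-2.2518,-0.3048,-1.4013,0.1082,0.0964,0.4326,-4.5493,-1.1985,1.0520
25,0.0237,0.5118,0.2310,-2.8957,0.1713,3.3201,0.1089,0.0857,0.4346,-4.6250,-1.4823,-1.8897
26,-0.0022,0.5109,0.2396,-2.3069,-0.3304,-1.5083,0.1096,0.0747,0.4364,-4.0785,-1.1212,1.1603
27,-0.0287,0.5103,0.2496,-2.9706,0.1882,3.4146,0.1103,0.0636,0.4379,-4.1380,-1.4292,-1.9085
28,-0.0552,0.5094,0.2581,-2.3507,-0.3574,-1.6156,0.1108,0.0523,0.4392,-3.5971,-1.0421,1.2670
29,-0.0822,0.5087,0.2680,-3.0337,0.2048,3.5042,0.1113,0.0409,0.4402,-3.6400,-1.3748,-1.9259
30,-0.1092,0.5077,0.2764,-2.3838,-0.3857,-1.7227,0.1118,0.0293,0.4410,-3.1068,-0.9610,1.3719
31,-0.1366,0.5070,0.2862,-3.0856,0.2209,3.5893,0.1121,0.0176,0.4415,-3.1333,-1.3191,-1.9422
32,-0.1640,0.5059,0.2945,-2.4069,-0.4154,-1.8294,0.1124,0.0058,0.4417,-2.6098,-0.8782,1.4748
33,-0.1917,0.5051,0.3042,-3.1269,0.2365,3.6703,0.1125,-0.0061,0.4416,-2.6203,-1.2620,-1.9576
34,-0.2194,0.5039,0.3123,-2.4206,-0.4464,-1.9355,0.1126,-0.0181,0.4412,-2.1084,-0.7937,1.5757
35,-0.2473,0.5031,0.3219,-3.1584,0.2516,3.7480,0.1126,-0.0300,0.4405,-2.1039,-1.2038,-1.9724
36,-0.2752,0.5018,0.3298,-2.4254,-0.4785,-2.0409,0.1125,-0.0421,0.4395,-1.6052,-0.7077,1.6746
37,-0.3033,0.5009,0.3393,-3.1807,0.2663,3.8230,0.1123,-0.0541,0.4382,-1.5866,-1.1445,-1.9872
38,-0.3312,0.4995,0.3471,-2.4220,-0.5116,-2.1460,0.1120,-0.0661,0.4366,-1.1028,-0.6203,1.7717
39,-0.3593,0.4985,0.3564,-3.1945,0.2807,3.8963,0.1116,-0.0781,0.4346,-1.0713,-1.0845,-2.0024
40,-0.3873,0.4970,0.3640,-2.4110,-0.5457,-2.2510,0.1111,-0.0901,0.4324,-0.6035,-0.5318,1.8673
41,-0.4154,0.4959,0.3732,-3.2006,0.2950,3.9690,0.1105,-0.1019,0.4299,-0.5604,-1.0240,-2.0188
42,-0.4433,0.4943,0.3806,-2.3928,-0.5808,-2.3566,0.1098,-0.1138,0.4271,-0.1098,-0.4424,1.9617
43,-0.4713,0.4931,0.3897,-3.1998,0.3093,4.0423,0.1090,-0.1255,0.4239,-0.0564,-0.9634,-2.0369
44,-0.4991,0.4914,0.3969,-2.3680,-0.6169,-2.4636,0.1081,-0.1371,0.4205,0.3762,-0.3523,2.0555
45,-0.5269,0.4901,0.4058,-3.1927,0.3241,4.1175,0.1071,-0.1486,0.4168,0.4385,-0.9030,-2.0578
46,-0.5545,0.4883,0.4128,-2.3369,-0.6540,-2.5730,0.1060,-0.1600,0.4128,0.8524,-0.2616,2.1494
47,-0.5822,0.4869,0.4216,-3.1803,0.3395,4.1960,0.1048,-0.1711,0.4086,0.9222,-0.8432,-2.0821
48,-0.6095,0.4850,0.4285,-2.3002,-0.6922,-2.6860,0.1036,-0.1822,0.4041,1.3169,-0.1706,2.2441
49,-0.6369,0.4834,0.4371,-3.1631,0.3559,4.2795,0.1022,-0.1931,0.3993,1.3930,-0.7846,-2.1109
50,-0.6639,0.4814,0.4438,-2.2580,-0.7316,-2.8039,0.1007,-0.2038,0.3944,1.7681,-0.0795,2.3406
51,-0.6910,0.4798,0.4523,-3.1421,0.3737,4.3696,0.0991,-0.2143,0.3891,1.8493,-0.7276,-2.1452
52,-0.7176,0.4776,0.4587,-2.2109,-0.7726,-2.9284,0.0975,-0.2246,0.3837,2.2044,0.0117,2.4392
53,-0.7443,0.4759,0.4672,-3.1177,0.3931,4.4664,0.0957,-0.2346,0.3780,2.2898,-0.6725,-2.1851
54,-0.7706,0.4736,0.4734,-2.1592,-0.8150,-3.0595,0.0939,-0.2446,0.3722,2.6248,0.1027,2.4392
55,-0.7968,0.4715,0.4802,-3.0532,0.3674,4.2661,0.0920,-0.2542,0.3661,2.7123,-0.5944,-2.0395
56,-0.8226,0.4692,0.4863,-2.1421,-0.8042,-2.8898,0.0901,-0.2637,0.3599,3.0201,0.1571,2.4392
57,-0.8485,0.4672,0.4943,-3.0182,0.3798,4.3318,0.0880,-0.2728,0.3535,3.1180,-0.5372,-2.0623
58,-0.8740,0.4647,0.5002,-2.0886,-0.8417,-2.9873,0.0859,-0.2818,0.3469,,,


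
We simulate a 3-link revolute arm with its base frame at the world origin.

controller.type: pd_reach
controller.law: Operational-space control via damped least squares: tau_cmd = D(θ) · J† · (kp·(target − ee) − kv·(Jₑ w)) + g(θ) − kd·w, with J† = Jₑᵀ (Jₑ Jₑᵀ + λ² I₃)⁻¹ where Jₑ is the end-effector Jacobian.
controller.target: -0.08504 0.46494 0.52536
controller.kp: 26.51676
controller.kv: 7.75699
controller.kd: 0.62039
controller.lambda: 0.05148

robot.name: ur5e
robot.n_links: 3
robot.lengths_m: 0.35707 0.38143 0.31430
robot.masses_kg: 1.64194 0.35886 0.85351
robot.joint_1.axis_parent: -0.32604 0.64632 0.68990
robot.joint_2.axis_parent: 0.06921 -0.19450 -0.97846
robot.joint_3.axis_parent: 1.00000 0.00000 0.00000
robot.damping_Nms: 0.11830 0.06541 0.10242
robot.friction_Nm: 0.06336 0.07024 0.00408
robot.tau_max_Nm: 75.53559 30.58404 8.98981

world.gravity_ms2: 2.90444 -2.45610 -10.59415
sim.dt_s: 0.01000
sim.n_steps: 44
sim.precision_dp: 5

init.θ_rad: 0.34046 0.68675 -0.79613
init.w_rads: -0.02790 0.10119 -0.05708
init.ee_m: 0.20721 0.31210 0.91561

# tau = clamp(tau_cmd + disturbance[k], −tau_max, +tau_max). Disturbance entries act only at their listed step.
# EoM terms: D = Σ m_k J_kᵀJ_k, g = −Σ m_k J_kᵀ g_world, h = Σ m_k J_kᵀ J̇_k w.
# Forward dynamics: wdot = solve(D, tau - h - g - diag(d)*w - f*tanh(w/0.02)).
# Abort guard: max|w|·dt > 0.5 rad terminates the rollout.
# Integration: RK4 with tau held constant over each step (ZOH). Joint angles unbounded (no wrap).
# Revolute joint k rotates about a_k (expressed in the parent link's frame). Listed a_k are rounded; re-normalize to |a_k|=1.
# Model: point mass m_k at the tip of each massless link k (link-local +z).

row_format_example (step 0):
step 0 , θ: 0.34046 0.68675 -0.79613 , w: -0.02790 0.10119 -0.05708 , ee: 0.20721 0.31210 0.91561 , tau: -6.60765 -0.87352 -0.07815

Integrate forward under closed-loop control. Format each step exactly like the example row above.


step 1 , θ: 0.33918 0.68552 -0.79935 , w: -0.22784 -0.32234 -0.58710 , ee: 0.20688 0.31220 0.91509 , tau: -6.27610 -0.56906 0.40946
step 2 , θ: 0.33611 0.68146 -0.80736 , w: -0.38420 -0.48681 -1.01305 , ee: 0.20600 0.31257 0.91372 , tau: -5.94590 -0.46085 0.79649
step 3 , θ: 0.33167 0.67611 -0.81912 , w: -0.50436 -0.57856 -1.33684 , ee: 0.20477 0.31307 0.91170 , tau: -5.61871 -0.41550 1.09555
step 4 , θ: 0.32617 0.66998 -0.83368 , w: -0.59490 -0.64419 -1.57589 , ee: 0.20325 0.31364 0.90917 , tau: -5.30112 -0.39686 1.32483
step 5 , θ: 0.31988 0.66326 -0.85030 , w: -0.66140 -0.69874 -1.74784 , ee: 0.20150 0.31424 0.90625 , tau: -4.99870 -0.39135 1.50041
step 6 , θ: 0.31303 0.65601 -0.86838 , w: -0.70850 -0.74697 -1.86785 , ee: 0.19955 0.31485 0.90302 , tau: -4.71521 -0.39327 1.63542
step 7 , θ: 0.30579 0.64831 -0.88746 , w: -0.73999 -0.79046 -1.94819 , ee: 0.19744 0.31545 0.89955 , tau: -4.45269 -0.39974 1.74013
step 8 , θ: 0.29830 0.64020 -0.90719 , w: -0.75891 -0.82990 -1.99854 , ee: 0.19518 0.31604 0.89590 , tau: -4.21187 -0.40902 1.82246
step 9 , θ: 0.29067 0.63171 -0.92731 , w: -0.76773 -0.86569 -2.02635 , ee: 0.19280 0.31662 0.89211 , tau: -3.99253 -0.41994 1.88840
step 10 , θ: 0.28299 0.62288 -0.94762 , w: -0.76840 -0.89815 -2.03736 , ee: 0.19032 0.31720 0.88820 , tau: -3.79382 -0.43169 1.94247
step 11 , θ: 0.27534 0.61374 -0.96798 , w: -0.76247 -0.92758 -2.03592 , ee: 0.18776 0.31777 0.88420 , tau: -3.61455 -0.44366 1.98800
step 12 , θ: 0.26777 0.60432 -0.98828 , w: -0.75120 -0.95426 -2.02535 , ee: 0.18512 0.31835 0.88013 , tau: -3.45333 -0.45544 2.02748
step 13 , θ: 0.26034 0.59465 -1.00844 , w: -0.73556 -0.97843 -2.00812 , ee: 0.18243 0.31894 0.87600 , tau: -3.30869 -0.46675 2.06272
step 14 , θ: 0.25308 0.58474 -1.02840 , w: -0.71636 -1.00031 -1.98611 , ee: 0.17970 0.31954 0.87182 , tau: -3.17919 -0.47740 2.09503
step 15 , θ: 0.24603 0.57464 -1.04813 , w: -0.69421 -1.02009 -1.96071 , ee: 0.17693 0.32017 0.86760 , tau: -3.06341 -0.48727 2.12535
step 16 , θ: 0.23921 0.56434 -1.06759 , w: -0.66964 -1.03796 -1.93296 , ee: 0.17413 0.32082 0.86334 , tau: -2.96007 -0.49631 2.15434
step 17 , θ: 0.23265 0.55387 -1.08677 , w: -0.64305 -1.05404 -1.90363 , ee: 0.17131 0.32150 0.85905 , tau: -2.86793 -0.50451 2.18246
step 18 , θ: 0.22636 0.54326 -1.10565 , w: -0.61480 -1.06849 -1.87329 , ee: 0.16849 0.32222 0.85473 , tau: -2.78589 -0.51186 2.20999
step 19 , θ: 0.22036 0.53250 -1.12422 , w: -0.58516 -1.08142 -1.84236 , ee: 0.16566 0.32298 0.85039 , tau: -2.71296 -0.51842 2.23715
step 20 , θ: 0.21467 0.52163 -1.14248 , w: -0.55436 -1.09292 -1.81113 , ee: 0.16283 0.32377 0.84603 , tau: -2.64821 -0.52423 2.26402
step 21 , θ: 0.20928 0.51064 -1.16043 , w: -0.52259 -1.10308 -1.77982 , ee: 0.16000 0.32461 0.84166 , tau: -2.59084 -0.52934 2.29067
step 22 , θ: 0.20422 0.49956 -1.17807 , w: -0.49003 -1.11200 -1.74857 , ee: 0.15719 0.32549 0.83726 , tau: -2.54012 -0.53384 2.31710
step 23 , θ: 0.19949 0.48840 -1.19539 , w: -0.45681 -1.11974 -1.71750 , ee: 0.15439 0.32641 0.83286 , tau: -2.49540 -0.53777 2.34329
step 24 , θ: 0.19509 0.47717 -1.21241 , w: -0.42304 -1.12637 -1.68667 , ee: 0.15161 0.32737 0.82844 , tau: -2.45609 -0.54123 2.36921
step 25 , θ: 0.19103 0.46587 -1.22912 , w: -0.38884 -1.13195 -1.65613 , ee: 0.14885 0.32838 0.82402 , tau: -2.42169 -0.54427 2.39481
step 26 , θ: 0.18732 0.45453 -1.24553 , w: -0.35430 -1.13654 -1.62591 , ee: 0.14612 0.32943 0.81959 , tau: -2.39173 -0.54696 2.42003
step 27 , θ: 0.18395 0.44314 -1.26163 , w: -0.31949 -1.14018 -1.59601 , ee: 0.14341 0.33052 0.81515 , tau: -2.36581 -0.54938 2.44481
step 28 , θ: 0.18093 0.43173 -1.27744 , w: -0.28449 -1.14293 -1.56644 , ee: 0.14073 0.33165 0.81072 , tau: -2.34357 -0.55158 2.46909
step 29 , θ: 0.17826 0.42028 -1.29295 , w: -0.24935 -1.14484 -1.53720 , ee: 0.13808 0.33282 0.80628 , tau: -2.32468 -0.55364 2.49282
step 30 , θ: 0.17595 0.40883 -1.30818 , w: -0.21414 -1.14593 -1.50828 , ee: 0.13546 0.33402 0.80185 , tau: -2.30886 -0.55559 2.51594
step 31 , θ: 0.17398 0.39737 -1.32311 , w: -0.17891 -1.14626 -1.47967 , ee: 0.13288 0.33526 0.79742 , tau: -2.29587 -0.55750 2.53840
step 32 , θ: 0.17237 0.38590 -1.33777 , w: -0.14369 -1.14587 -1.45137 , ee: 0.13033 0.33653 0.79301 , tau: -2.28547 -0.55942 2.56016
step 33 , θ: 0.17111 0.37445 -1.35214 , w: -0.10855 -1.14478 -1.42337 , ee: 0.12782 0.33784 0.78860 , tau: -2.27747 -0.56140 2.58116
step 34 , θ: 0.17020 0.36301 -1.36623 , w: -0.07351 -1.14304 -1.39566 , ee: 0.12535 0.33917 0.78420 , tau: -2.27169 -0.56347 2.60137
step 35 , θ: 0.16964 0.35159 -1.38005 , w: -0.03862 -1.14068 -1.36824 , ee: 0.12292 0.34053 0.77981 , tau: -2.26790 -0.56567 2.62078
step 36 , θ: 0.16943 0.34020 -1.39359 , w: -0.00440 -1.13757 -1.34147 , ee: 0.12053 0.34191 0.77545 , tau: -2.26446 -0.56814 2.63957
step 37 , θ: 0.16954 0.32884 -1.40688 , w: 0.02750 -1.13328 -1.31648 , ee: 0.11818 0.34331 0.77110 , tau: -2.25585 -0.57116 2.65843
step 38 , θ: 0.16998 0.31753 -1.41992 , w: 0.05853 -1.12843 -1.29195 , ee: 0.11586 0.34473 0.76677 , tau: -2.24657 -0.57436 2.67650
step 39 , θ: 0.17072 0.30627 -1.43271 , w: 0.08956 -1.12337 -1.26721 , ee: 0.11358 0.34615 0.76246 , tau: -2.23944 -0.57757 2.69335
step 40 , θ: 0.17177 0.29506 -1.44526 , w: 0.12061 -1.11805 -1.24231 , ee: 0.11134 0.34758 0.75818 , tau: -2.23455 -0.58086 2.70904
step 41 , θ: 0.17313 0.28391 -1.45755 , w: 0.15162 -1.11247 -1.21733 , ee: 0.10913 0.34902 0.75393 , tau: -2.23177 -0.58430 2.72360
step 42 , θ: 0.17480 0.27281 -1.46960 , w: 0.18254 -1.10659 -1.19233 , ee: 0.10696 0.35047 0.74971 , tau: -2.23099 -0.58795 2.73709
step 43 , θ: 0.17678 0.26177 -1.48140 , w: 0.21334 -1.10043 -1.16738 , ee: 0.10484 0.35193 0.74552 , tau: -2.23208 -0.59182 2.74955
step 44 , θ: 0.17907 0.25080 -1.49294 , w: 0.24396 -1.09397 -1.14251 , ee: 0.10275 0.35339 0.74136
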